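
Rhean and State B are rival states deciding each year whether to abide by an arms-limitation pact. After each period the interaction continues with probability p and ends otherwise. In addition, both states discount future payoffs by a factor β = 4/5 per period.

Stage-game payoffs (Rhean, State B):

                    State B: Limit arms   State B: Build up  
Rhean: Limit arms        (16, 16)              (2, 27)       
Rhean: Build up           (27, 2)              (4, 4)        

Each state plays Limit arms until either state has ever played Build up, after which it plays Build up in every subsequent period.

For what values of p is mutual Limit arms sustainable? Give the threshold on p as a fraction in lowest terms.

With continuation probability p and discount β, the effective per-period discount factor is βp.
Grim-trigger IC: βp ≥ (27−16)/(27−4) = 11/23.
So p ≥ (11/23)/(4/5) = 55/92.

55/92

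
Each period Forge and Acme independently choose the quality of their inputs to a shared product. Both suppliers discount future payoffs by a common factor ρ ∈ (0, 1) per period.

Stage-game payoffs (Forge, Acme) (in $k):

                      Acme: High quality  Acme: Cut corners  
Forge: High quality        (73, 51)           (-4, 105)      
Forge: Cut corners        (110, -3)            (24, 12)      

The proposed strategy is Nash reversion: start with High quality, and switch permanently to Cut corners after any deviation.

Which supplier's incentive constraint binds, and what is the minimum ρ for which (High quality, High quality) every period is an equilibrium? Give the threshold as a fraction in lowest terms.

Forge's threshold: (110−73)/(110−24) = 37/86.
Acme's threshold: (105−51)/(105−12) = 18/31.
37/86 < 18/31, so Acme binds and ρ* = 18/31.

Acme; ρ ≥ 18/31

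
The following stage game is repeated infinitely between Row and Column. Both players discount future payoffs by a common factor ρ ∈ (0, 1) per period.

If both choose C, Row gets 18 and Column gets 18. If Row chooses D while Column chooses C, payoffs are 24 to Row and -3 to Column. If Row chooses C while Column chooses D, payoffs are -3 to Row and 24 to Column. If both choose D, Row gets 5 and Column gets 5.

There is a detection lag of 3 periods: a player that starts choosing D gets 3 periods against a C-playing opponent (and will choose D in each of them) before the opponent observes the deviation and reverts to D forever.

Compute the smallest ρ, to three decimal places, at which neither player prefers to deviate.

0.681

The best deviation is to choose D for all 3 undetected periods, earning 24 each, then 5 forever once detected.
Deviation value: 24(1−ρ^3)/(1−ρ) + 5ρ^3/(1−ρ); cooperation value: 18/(1−ρ).
IC: 18 ≥ 24(1−ρ^3) + 5ρ^3 = 24 − 19ρ^3.
So ρ^3 ≥ 6/19, giving ρ ≥ (6/19)^(1/3) ≈ 0.681.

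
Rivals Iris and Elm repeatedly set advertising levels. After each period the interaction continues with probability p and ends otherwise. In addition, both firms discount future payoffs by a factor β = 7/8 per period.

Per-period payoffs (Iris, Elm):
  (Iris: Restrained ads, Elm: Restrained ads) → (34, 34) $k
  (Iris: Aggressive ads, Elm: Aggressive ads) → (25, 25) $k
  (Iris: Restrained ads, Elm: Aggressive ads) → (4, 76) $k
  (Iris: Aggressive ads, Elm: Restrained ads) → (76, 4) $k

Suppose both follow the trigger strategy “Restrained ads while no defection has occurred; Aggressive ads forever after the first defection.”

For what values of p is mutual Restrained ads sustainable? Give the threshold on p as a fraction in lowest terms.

16/17

With continuation probability p and discount β, the effective per-period discount factor is βp.
Grim-trigger IC: βp ≥ (76−34)/(76−25) = 14/17.
So p ≥ (14/17)/(7/8) = 16/17.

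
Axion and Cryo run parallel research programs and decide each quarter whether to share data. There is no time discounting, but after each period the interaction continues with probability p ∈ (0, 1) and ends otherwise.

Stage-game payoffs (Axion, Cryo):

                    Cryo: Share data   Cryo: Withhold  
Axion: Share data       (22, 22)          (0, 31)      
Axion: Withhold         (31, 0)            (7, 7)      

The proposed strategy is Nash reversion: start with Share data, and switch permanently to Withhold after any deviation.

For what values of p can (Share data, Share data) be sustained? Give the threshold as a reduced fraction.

3/8

Expected cooperation value is 22 + p·22 + p²·22 + … = 22/(1−p); deviation gives 31 + p·7/(1−p).
22 ≥ 31(1−p) + 7p ⇒ 24p ≥ 9 ⇒ p ≥ 9/24 = 3/8.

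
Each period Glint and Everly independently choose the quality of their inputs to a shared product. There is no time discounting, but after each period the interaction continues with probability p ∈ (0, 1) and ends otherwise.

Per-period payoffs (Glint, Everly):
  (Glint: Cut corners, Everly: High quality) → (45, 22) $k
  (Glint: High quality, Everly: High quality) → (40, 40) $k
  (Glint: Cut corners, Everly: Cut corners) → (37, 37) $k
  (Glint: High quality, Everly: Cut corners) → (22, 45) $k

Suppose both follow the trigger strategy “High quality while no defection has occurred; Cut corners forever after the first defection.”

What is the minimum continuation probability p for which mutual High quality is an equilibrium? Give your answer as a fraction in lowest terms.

5/8

With no time discounting, the continuation probability p plays the role of the discount factor.
Grim-trigger IC: 40/(1−p) ≥ 45 + 37p/(1−p) ⇒ p ≥ (45−40)/(45−37) = 5/8.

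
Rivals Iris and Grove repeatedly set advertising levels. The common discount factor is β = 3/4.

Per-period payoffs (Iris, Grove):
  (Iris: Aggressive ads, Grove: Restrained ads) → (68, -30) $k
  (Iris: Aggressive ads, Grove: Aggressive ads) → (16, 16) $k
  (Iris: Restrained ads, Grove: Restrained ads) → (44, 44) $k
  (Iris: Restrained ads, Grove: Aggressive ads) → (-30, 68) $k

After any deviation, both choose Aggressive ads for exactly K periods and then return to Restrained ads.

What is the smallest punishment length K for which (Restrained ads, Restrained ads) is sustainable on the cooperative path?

No profitable deviation requires (44−16)(β+…+β^K) ≥ 68−44, i.e. β+…+β^K ≥ 6/7 ≈ 0.8571.
With β = 3/4, the partial sums are K=1: 0.7500, K=2: 1.3125.
K = 2 is the first length at which the sum reaches 0.8571.

2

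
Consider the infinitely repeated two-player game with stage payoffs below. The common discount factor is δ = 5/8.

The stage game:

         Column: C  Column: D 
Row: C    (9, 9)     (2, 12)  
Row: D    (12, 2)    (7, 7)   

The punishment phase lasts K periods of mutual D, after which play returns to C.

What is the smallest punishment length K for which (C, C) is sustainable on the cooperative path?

5

No profitable deviation requires (9−7)(δ+…+δ^K) ≥ 12−9, i.e. δ+…+δ^K ≥ 3/2 ≈ 1.5000.
With δ = 5/8, the partial sums are K=1: 0.6250, K=2: 1.0156, K=3: 1.2598, K=4: 1.4124, K=5: 1.5077.
K = 5 is the first length at which the sum reaches 1.5000.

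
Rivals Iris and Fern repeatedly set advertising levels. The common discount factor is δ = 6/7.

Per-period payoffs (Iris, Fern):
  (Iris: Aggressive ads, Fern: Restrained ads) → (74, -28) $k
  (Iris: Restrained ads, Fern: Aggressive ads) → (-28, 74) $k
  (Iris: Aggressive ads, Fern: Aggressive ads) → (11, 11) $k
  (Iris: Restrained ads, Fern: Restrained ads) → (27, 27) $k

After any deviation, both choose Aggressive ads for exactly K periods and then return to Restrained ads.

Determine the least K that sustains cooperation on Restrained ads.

5

Need Σ_{k=1}^{K} δ^k ≥ (74−27)/(27−11) = 2.9375 at δ = 6/7.
At K = 4 the sum is 2.7613 < 2.9375; at K = 5 it is 3.2240 ≥ 2.9375.
So the minimum punishment length is K = 5.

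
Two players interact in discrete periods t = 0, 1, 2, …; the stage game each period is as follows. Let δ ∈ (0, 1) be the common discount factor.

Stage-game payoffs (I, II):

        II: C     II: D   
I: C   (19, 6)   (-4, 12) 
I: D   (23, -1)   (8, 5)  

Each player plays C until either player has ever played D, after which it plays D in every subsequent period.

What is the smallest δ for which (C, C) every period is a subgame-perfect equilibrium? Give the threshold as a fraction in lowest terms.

6/7

I's threshold: (23−19)/(23−8) = 4/15.
II's threshold: (12−6)/(12−5) = 6/7.
4/15 < 6/7, so II binds and δ* = 6/7.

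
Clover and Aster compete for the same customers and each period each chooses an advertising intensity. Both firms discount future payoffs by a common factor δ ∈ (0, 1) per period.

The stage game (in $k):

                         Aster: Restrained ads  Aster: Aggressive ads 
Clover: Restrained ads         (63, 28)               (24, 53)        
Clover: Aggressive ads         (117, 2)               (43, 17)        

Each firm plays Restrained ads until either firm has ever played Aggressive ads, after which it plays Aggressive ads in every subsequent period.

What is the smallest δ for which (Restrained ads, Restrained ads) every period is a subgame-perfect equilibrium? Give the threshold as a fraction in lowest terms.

27/37

Clover: cooperation gives 63 each period; deviation gives 117 once then 43 forever.
  63/(1−δ) ≥ 117 + 43δ/(1−δ) ⇒ δ ≥ 54/74 = 27/37.
Aster: cooperation gives 28 each period; deviation gives 53 once then 17 forever.
  δ ≥ 25/36.
Both must hold, so the binding constraint is Clover's: δ ≥ 27/37.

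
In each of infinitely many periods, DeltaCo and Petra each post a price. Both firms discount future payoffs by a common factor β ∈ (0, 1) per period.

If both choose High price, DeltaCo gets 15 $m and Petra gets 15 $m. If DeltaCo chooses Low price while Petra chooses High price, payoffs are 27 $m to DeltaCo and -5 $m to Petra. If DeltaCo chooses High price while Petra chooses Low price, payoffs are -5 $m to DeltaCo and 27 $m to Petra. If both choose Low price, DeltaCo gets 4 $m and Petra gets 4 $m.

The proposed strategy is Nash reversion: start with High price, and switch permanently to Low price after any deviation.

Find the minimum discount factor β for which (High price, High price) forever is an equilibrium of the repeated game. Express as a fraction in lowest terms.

12/23

One-period gain from deviating is 27 − 15 = 12. The loss is 15 − 4 = 11 in every subsequent period, with present value 11·β/(1−β).
Deviation is unprofitable when 11·β/(1−β) ≥ 12, i.e. β/(1−β) ≥ 12/11.
Equivalently β ≥ 12/(12+11) = 12/23.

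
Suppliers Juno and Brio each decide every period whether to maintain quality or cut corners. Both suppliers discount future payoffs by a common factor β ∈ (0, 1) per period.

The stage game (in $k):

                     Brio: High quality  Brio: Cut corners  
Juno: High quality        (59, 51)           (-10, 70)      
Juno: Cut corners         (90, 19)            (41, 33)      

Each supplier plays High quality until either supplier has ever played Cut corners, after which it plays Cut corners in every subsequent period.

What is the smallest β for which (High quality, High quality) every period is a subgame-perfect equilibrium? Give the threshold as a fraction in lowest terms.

31/49

Juno's threshold: (90−59)/(90−41) = 31/49.
Brio's threshold: (70−51)/(70−33) = 19/37.
31/49 > 19/37, so Juno binds and β* = 31/49.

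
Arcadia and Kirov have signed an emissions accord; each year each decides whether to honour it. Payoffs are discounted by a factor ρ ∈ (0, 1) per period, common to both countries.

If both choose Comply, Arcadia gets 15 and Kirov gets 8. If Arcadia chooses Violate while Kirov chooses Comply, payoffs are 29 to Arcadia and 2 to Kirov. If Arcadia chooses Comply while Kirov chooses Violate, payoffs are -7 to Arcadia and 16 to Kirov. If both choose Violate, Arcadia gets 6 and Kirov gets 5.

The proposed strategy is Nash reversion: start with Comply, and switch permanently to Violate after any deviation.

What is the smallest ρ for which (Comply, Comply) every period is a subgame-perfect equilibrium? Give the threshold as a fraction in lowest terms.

8/11

For Arcadia: deviation gain 29−15 = 14, per-period punishment loss 15−6 = 9. IC gives ρ ≥ 14/23.
For Kirov: gain 8, loss 3 per period, so ρ ≥ 8/11.
The tighter constraint is Kirov's, so cooperation needs ρ ≥ 8/11.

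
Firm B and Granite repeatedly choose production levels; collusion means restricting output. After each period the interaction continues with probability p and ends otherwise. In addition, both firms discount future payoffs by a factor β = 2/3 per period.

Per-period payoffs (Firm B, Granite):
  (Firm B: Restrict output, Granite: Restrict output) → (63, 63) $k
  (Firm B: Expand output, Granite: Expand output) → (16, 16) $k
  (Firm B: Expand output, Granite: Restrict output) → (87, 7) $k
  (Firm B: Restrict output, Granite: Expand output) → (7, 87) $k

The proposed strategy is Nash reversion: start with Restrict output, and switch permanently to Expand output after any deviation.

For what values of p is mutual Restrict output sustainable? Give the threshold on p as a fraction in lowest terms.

36/71

Expected continuation weight on next period's payoff is β·p = 2/3·p, which plays the role of the discount factor.
Cooperation requires 2/3·p ≥ (87−63)/(87−16) = 24/71, hence p ≥ 36/71.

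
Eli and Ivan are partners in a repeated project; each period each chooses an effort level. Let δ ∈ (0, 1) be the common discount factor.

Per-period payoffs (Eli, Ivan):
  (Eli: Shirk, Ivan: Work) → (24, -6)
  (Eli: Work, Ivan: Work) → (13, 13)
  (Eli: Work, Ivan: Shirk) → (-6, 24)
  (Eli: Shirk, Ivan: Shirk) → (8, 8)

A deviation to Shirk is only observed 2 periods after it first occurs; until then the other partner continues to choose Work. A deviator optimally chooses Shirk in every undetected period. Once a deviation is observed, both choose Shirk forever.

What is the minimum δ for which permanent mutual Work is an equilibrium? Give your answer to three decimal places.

The best deviation is to choose Shirk for all 2 undetected periods, earning 24 each, then 8 forever once detected.
Deviation value: 24(1−δ^2)/(1−δ) + 8δ^2/(1−δ); cooperation value: 13/(1−δ).
IC: 13 ≥ 24(1−δ^2) + 8δ^2 = 24 − 16δ^2.
So δ^2 ≥ 11/16, giving δ ≥ (11/16)^(1/2) ≈ 0.829.

0.829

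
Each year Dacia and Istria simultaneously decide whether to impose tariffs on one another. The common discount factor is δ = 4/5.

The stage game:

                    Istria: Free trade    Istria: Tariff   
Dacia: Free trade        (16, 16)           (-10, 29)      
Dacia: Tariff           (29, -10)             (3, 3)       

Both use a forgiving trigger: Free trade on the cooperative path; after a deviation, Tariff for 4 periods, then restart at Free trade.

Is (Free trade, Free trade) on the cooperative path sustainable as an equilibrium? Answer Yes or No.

A one-shot deviation gives 29 now, then 3 for 4 periods, then back to 16.
Gain from deviating: (29−16) today; loss: (16−3) in each of the next 4 periods.
No-deviation condition: (16−3)(δ+…+δ^4) ≥ 29−16, i.e. δ+…+δ^4 ≥ 1.
At δ = 4/5: δ+…+δ^4 = 2.3616 ≥ 1.0000.
So cooperation is sustainable.

Yes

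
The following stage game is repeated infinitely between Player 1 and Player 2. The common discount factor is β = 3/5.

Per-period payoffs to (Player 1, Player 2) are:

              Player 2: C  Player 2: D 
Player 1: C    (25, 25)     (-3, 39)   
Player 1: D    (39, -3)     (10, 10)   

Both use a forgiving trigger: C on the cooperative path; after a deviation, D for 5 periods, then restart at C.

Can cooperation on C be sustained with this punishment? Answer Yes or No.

Yes

A one-shot deviation gives 39 now, then 10 for 5 periods, then back to 25.
Gain from deviating: (39−25) today; loss: (25−10) in each of the next 5 periods.
No-deviation condition: (25−10)(β+…+β^5) ≥ 39−25, i.e. β+…+β^5 ≥ 14/15.
At β = 3/5: β+…+β^5 = 1.3834 ≥ 0.9333.
So cooperation is sustainable.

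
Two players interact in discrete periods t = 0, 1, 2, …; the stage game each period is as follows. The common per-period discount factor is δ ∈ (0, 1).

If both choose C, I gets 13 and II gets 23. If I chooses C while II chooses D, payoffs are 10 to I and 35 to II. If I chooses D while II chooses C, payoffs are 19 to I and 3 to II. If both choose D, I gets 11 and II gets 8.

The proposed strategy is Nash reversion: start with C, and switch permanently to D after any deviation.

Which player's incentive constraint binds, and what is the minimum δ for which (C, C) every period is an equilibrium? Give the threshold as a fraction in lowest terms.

I: cooperation gives 13 each period; deviation gives 19 once then 11 forever.
  13/(1−δ) ≥ 19 + 11δ/(1−δ) ⇒ δ ≥ 6/8 = 3/4.
II: cooperation gives 23 each period; deviation gives 35 once then 8 forever.
  δ ≥ 12/27 = 4/9.
Both must hold, so the binding constraint is I's: δ ≥ 3/4.

I; δ ≥ 3/4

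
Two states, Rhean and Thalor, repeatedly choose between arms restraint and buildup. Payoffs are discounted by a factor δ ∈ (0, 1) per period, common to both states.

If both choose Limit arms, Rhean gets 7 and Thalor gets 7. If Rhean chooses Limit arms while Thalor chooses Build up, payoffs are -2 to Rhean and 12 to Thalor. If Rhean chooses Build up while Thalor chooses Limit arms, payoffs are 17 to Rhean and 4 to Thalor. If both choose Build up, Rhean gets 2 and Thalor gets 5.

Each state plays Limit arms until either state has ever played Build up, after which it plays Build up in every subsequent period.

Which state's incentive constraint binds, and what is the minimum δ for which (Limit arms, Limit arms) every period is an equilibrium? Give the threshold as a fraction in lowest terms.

Rhean's threshold: (17−7)/(17−2) = 2/3.
Thalor's threshold: (12−7)/(12−5) = 5/7.
2/3 < 5/7, so Thalor binds and δ* = 5/7.

Thalor; δ ≥ 5/7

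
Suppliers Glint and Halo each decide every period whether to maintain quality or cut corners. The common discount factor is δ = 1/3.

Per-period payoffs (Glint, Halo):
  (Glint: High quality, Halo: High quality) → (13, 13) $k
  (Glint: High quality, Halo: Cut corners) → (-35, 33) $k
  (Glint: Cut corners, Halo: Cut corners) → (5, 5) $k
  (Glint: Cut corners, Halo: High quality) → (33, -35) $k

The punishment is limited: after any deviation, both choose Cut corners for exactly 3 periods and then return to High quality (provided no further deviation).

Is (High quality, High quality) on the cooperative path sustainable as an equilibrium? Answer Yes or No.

No

A one-shot deviation gives 33 now, then 5 for 3 periods, then back to 13.
Gain from deviating: (33−13) today; loss: (13−5) in each of the next 3 periods.
No-deviation condition: (13−5)(δ+…+δ^3) ≥ 33−13, i.e. δ+…+δ^3 ≥ 5/2.
At δ = 1/3: δ+…+δ^3 = 0.4815 < 2.5000.
So cooperation is not sustainable.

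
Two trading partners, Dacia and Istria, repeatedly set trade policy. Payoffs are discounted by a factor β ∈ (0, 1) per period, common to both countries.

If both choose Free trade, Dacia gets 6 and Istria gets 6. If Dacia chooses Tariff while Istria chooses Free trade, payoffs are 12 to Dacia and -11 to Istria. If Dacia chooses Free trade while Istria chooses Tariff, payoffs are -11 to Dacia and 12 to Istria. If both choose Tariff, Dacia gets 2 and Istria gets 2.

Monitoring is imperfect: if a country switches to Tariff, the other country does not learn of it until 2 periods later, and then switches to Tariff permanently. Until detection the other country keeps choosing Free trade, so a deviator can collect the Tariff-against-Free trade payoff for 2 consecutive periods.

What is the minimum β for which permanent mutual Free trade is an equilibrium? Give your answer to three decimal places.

Deviating for the 2 undetected periods gains 12−6 = 6 per period over cooperation, then loses 6−2 = 4 per period forever once punishment starts.
Gain: 6(1 + β + … + β^1); loss: 4·β^2/(1−β).
No profitable deviation ⇔ 6(1−β^2) ≤ 4·β^2, i.e. β^2 ≥ 6/(6+4) = 3/5.
Hence β ≥ (3/5)^(1/2) ≈ 0.775.

0.775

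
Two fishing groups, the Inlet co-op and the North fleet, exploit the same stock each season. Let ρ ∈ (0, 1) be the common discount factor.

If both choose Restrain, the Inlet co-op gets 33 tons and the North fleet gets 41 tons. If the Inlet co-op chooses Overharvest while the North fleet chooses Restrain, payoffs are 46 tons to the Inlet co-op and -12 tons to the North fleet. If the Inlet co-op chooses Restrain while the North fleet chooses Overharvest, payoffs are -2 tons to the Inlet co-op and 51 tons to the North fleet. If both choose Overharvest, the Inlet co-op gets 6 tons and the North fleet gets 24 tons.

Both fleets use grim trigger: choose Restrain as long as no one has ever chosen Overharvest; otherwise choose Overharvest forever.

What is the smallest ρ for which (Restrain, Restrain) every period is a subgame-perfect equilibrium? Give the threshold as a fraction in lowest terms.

the Inlet co-op: cooperation gives 33 each period; deviation gives 46 once then 6 forever.
  33/(1−ρ) ≥ 46 + 6ρ/(1−ρ) ⇒ ρ ≥ 13/40.
the North fleet: cooperation gives 41 each period; deviation gives 51 once then 24 forever.
  ρ ≥ 10/27.
Both must hold, so the binding constraint is the North fleet's: ρ ≥ 10/27.

10/27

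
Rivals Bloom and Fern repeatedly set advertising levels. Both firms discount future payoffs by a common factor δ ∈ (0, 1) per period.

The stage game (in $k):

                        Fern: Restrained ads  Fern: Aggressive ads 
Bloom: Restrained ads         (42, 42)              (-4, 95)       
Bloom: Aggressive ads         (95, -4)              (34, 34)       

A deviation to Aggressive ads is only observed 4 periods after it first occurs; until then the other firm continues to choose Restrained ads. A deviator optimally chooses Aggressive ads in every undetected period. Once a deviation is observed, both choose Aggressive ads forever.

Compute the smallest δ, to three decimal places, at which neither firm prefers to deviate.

0.965

A deviator earns 95 for 4 periods, then 34 forever; cooperating earns 42 forever. Multiplying the IC by (1−δ):
42 ≥ 95(1−δ^4) + 34δ^4, so 61·δ^4 ≥ 53 and δ^4 ≥ 53/61.
δ ≥ (53/61)^(1/4) ≈ 0.965.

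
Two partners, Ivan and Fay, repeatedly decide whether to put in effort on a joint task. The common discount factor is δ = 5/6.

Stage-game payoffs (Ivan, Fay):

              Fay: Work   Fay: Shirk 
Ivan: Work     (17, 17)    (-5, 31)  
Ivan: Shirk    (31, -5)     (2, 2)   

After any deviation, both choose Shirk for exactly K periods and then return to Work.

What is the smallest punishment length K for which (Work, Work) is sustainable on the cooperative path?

2

IC: δ(1−δ^K)/(1−δ) ≥ (31−17)/(17−2) = 14/15.
With δ = 5/6: need 1 − δ^K ≥ 14/15·(1−5/6)/(5/6), i.e. δ^K ≤ 0.8133.
Since (5/6)^1 = 0.8333 and (5/6)^2 = 0.6944, the smallest such K is 2.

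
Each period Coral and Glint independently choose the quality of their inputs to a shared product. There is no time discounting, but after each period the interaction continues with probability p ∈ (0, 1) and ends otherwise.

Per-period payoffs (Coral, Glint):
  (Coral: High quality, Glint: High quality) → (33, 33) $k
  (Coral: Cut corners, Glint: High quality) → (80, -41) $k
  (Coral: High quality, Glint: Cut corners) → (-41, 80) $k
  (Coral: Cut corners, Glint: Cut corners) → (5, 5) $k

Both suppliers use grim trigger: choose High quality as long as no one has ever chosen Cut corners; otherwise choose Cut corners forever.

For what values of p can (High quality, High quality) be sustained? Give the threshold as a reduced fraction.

With no time discounting, the continuation probability p plays the role of the discount factor.
Grim-trigger IC: 33/(1−p) ≥ 80 + 5p/(1−p) ⇒ p ≥ (80−33)/(80−5) = 47/75.

47/75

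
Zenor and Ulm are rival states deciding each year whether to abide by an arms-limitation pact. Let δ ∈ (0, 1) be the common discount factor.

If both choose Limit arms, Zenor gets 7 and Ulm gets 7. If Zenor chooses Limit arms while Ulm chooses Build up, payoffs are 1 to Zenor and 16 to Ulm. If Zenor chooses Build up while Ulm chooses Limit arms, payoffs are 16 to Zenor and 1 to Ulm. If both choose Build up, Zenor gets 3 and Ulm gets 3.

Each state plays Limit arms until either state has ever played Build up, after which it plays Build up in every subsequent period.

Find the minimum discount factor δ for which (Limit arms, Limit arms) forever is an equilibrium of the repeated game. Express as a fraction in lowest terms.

7/(1−δ) ≥ 16 + 3δ/(1−δ)
7 ≥ 16 − 13δ
δ ≥ 9/13.

9/13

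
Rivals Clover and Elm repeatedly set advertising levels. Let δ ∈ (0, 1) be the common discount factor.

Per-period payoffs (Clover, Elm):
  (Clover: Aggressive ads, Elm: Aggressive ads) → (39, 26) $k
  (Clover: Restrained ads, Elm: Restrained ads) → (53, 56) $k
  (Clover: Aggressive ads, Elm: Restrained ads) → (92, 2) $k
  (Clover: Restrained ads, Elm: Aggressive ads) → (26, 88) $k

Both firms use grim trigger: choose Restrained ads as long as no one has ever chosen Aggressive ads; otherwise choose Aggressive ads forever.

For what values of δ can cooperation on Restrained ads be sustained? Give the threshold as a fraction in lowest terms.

For Clover: deviation gain 92−53 = 39, per-period punishment loss 53−39 = 14. IC gives δ ≥ 39/53.
For Elm: gain 32, loss 30 per period, so δ ≥ 32/62 = 16/31.
The tighter constraint is Clover's, so cooperation needs δ ≥ 39/53.

39/53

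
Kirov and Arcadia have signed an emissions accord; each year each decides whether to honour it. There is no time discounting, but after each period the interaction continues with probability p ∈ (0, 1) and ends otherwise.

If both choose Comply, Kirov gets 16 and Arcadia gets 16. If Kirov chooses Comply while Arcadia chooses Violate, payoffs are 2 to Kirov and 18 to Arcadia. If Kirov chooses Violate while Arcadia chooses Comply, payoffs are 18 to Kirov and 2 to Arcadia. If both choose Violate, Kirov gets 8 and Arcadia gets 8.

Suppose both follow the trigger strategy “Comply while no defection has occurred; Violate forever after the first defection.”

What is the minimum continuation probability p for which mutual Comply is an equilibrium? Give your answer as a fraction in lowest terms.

With no time discounting, the continuation probability p plays the role of the discount factor.
Grim-trigger IC: 16/(1−p) ≥ 18 + 8p/(1−p) ⇒ p ≥ (18−16)/(18−8) = 1/5.

1/5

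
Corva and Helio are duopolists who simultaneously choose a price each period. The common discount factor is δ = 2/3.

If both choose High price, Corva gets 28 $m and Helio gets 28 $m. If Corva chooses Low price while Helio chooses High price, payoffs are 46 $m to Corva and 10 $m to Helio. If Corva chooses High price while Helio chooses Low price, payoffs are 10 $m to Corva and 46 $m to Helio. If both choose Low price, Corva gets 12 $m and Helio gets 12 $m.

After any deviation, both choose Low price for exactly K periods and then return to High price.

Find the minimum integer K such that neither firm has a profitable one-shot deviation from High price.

IC: δ(1−δ^K)/(1−δ) ≥ (46−28)/(28−12) = 9/8.
With δ = 2/3: need 1 − δ^K ≥ 9/8·(1−2/3)/(2/3), i.e. δ^K ≤ 0.4375.
Since (2/3)^2 = 0.4444 and (2/3)^3 = 0.2963, the smallest such K is 3.

3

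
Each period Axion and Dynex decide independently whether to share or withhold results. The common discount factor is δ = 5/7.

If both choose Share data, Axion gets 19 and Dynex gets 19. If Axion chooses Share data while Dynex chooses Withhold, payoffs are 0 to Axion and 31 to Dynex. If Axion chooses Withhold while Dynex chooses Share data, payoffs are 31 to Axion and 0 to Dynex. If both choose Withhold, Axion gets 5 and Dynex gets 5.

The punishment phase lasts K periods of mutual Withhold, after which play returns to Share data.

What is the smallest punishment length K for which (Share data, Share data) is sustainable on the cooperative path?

Need Σ_{k=1}^{K} δ^k ≥ (31−19)/(19−5) = 0.8571 at δ = 5/7.
At K = 1 the sum is 0.7143 < 0.8571; at K = 2 it is 1.2245 ≥ 0.8571.
So the minimum punishment length is K = 2.

2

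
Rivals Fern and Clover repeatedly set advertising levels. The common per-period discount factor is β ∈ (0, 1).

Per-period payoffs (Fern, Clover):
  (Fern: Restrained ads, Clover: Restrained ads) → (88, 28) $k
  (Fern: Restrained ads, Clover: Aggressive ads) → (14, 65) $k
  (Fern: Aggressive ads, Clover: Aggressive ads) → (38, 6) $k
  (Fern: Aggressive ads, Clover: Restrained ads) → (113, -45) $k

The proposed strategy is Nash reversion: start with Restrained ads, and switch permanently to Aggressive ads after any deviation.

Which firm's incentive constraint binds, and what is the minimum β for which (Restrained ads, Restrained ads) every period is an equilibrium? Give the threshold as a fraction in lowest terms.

Fern's threshold: (113−88)/(113−38) = 1/3.
Clover's threshold: (65−28)/(65−6) = 37/59.
1/3 < 37/59, so Clover binds and β* = 37/59.

Clover; β ≥ 37/59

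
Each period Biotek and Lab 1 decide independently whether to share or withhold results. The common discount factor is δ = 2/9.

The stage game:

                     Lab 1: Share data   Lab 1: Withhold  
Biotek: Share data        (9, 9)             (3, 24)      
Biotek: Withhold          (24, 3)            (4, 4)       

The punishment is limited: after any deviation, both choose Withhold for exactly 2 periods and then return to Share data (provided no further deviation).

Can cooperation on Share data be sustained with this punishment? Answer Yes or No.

A one-shot deviation gives 24 now, then 4 for 2 periods, then back to 9.
Gain from deviating: (24−9) today; loss: (9−4) in each of the next 2 periods.
No-deviation condition: (9−4)(δ+…+δ^2) ≥ 24−9, i.e. δ+…+δ^2 ≥ 3.
At δ = 2/9: δ+…+δ^2 = 0.2716 < 3.0000.
So cooperation is not sustainable.

No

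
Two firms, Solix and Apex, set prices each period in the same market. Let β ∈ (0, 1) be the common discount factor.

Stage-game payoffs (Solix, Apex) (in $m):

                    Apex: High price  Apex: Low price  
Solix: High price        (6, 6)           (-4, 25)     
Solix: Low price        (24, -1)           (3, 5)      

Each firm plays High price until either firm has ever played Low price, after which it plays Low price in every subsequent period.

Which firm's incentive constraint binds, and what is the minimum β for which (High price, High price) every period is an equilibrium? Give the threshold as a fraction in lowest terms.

For Solix: deviation gain 24−6 = 18, per-period punishment loss 6−3 = 3. IC gives β ≥ 18/21 = 6/7.
For Apex: gain 19, loss 1 per period, so β ≥ 19/20.
The tighter constraint is Apex's, so cooperation needs β ≥ 19/20.

Apex; β ≥ 19/20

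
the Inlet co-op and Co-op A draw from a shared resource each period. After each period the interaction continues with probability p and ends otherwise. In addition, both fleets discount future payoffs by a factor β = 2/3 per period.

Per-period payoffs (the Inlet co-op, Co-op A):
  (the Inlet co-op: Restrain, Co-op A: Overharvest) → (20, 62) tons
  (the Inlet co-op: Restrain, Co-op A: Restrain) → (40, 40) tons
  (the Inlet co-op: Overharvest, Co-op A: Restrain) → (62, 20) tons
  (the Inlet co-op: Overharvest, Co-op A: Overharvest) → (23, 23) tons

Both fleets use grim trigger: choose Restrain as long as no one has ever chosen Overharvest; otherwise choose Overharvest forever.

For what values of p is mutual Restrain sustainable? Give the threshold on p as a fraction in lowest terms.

With continuation probability p and discount β, the effective per-period discount factor is βp.
Grim-trigger IC: βp ≥ (62−40)/(62−23) = 22/39.
So p ≥ (22/39)/(2/3) = 11/13.

11/13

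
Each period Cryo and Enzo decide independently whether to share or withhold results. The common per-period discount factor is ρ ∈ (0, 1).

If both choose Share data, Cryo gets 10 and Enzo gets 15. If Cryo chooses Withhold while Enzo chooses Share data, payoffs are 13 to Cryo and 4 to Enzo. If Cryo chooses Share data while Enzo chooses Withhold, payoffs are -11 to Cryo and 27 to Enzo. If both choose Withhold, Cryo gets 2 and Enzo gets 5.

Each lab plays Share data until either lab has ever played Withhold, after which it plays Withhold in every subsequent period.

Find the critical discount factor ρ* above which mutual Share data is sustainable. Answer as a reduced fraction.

6/11

Cryo's threshold: (13−10)/(13−2) = 3/11.
Enzo's threshold: (27−15)/(27−5) = 6/11.
3/11 < 6/11, so Enzo binds and ρ* = 6/11.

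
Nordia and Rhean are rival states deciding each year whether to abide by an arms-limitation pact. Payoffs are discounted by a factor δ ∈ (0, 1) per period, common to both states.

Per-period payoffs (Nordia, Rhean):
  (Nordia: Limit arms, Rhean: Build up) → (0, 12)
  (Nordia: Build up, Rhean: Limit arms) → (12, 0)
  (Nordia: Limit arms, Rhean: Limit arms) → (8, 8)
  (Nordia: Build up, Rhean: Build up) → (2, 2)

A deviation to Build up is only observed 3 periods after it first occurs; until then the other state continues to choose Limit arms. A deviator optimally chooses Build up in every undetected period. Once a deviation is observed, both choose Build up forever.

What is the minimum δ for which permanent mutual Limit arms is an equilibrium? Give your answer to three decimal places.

0.737

A deviator earns 12 for 3 periods, then 2 forever; cooperating earns 8 forever. Multiplying the IC by (1−δ):
8 ≥ 12(1−δ^3) + 2δ^3, so 10·δ^3 ≥ 4 and δ^3 ≥ 2/5.
δ ≥ (2/5)^(1/3) ≈ 0.737.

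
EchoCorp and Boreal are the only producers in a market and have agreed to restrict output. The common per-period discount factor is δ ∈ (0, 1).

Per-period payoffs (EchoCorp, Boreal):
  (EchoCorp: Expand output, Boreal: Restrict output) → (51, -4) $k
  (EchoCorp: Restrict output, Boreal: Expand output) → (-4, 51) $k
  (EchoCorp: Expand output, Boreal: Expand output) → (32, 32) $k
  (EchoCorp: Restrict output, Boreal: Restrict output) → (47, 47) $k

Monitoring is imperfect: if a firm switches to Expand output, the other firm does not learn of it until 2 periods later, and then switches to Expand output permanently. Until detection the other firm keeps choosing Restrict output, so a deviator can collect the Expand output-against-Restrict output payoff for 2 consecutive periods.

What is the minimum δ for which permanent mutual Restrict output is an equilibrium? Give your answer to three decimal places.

Deviating for the 2 undetected periods gains 51−47 = 4 per period over cooperation, then loses 47−32 = 15 per period forever once punishment starts.
Gain: 4(1 + δ + … + δ^1); loss: 15·δ^2/(1−δ).
No profitable deviation ⇔ 4(1−δ^2) ≤ 15·δ^2, i.e. δ^2 ≥ 4/(4+15) = 4/19.
Hence δ ≥ (4/19)^(1/2) ≈ 0.459.

0.459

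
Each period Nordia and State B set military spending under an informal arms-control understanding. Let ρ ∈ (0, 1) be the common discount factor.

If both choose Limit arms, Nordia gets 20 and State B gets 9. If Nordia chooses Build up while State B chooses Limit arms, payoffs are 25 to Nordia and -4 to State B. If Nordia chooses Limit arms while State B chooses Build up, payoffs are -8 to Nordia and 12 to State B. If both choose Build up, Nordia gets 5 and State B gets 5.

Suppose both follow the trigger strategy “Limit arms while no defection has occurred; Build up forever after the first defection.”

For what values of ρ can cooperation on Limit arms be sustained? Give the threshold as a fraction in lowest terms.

Nordia's threshold: (25−20)/(25−5) = 1/4.
State B's threshold: (12−9)/(12−5) = 3/7.
1/4 < 3/7, so State B binds and ρ* = 3/7.

3/7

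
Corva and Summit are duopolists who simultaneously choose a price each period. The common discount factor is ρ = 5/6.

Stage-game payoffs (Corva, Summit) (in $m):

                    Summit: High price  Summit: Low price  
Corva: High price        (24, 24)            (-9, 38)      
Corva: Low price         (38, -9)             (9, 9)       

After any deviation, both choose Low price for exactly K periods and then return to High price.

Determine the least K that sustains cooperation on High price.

Need Σ_{k=1}^{K} ρ^k ≥ (38−24)/(24−9) = 0.9333 at ρ = 5/6.
At K = 1 the sum is 0.8333 < 0.9333; at K = 2 it is 1.5278 ≥ 0.9333.
So the minimum punishment length is K = 2.

2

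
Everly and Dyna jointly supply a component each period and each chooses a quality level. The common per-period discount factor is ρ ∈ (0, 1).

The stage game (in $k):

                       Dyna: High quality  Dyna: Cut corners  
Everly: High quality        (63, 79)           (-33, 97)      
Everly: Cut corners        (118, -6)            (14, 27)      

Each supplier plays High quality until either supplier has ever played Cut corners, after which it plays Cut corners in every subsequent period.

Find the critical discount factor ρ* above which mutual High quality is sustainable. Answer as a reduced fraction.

For Everly: deviation gain 118−63 = 55, per-period punishment loss 63−14 = 49. IC gives ρ ≥ 55/104.
For Dyna: gain 18, loss 52 per period, so ρ ≥ 18/70 = 9/35.
The tighter constraint is Everly's, so cooperation needs ρ ≥ 55/104.

55/104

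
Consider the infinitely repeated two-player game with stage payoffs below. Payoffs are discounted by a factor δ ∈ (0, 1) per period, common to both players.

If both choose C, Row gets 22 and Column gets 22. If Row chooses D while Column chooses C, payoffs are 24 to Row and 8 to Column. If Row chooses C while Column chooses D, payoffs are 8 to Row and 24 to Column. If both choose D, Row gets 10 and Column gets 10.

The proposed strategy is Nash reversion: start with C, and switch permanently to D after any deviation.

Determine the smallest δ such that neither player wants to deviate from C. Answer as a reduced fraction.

Under grim trigger the critical discount factor is (T−C)/(T−P) with T = 24, C = 22, P = 10.
δ* = (24−22)/(24−10) = 2/14 = 1/7.

1/7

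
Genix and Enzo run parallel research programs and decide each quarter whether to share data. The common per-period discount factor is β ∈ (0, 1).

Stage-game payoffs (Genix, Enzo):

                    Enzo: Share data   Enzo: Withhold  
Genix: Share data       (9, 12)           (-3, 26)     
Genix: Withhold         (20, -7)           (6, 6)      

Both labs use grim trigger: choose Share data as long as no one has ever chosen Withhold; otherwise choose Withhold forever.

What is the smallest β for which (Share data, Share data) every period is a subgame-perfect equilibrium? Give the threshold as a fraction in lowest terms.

11/14

Genix: cooperation gives 9 each period; deviation gives 20 once then 6 forever.
  9/(1−β) ≥ 20 + 6β/(1−β) ⇒ β ≥ 11/14.
Enzo: cooperation gives 12 each period; deviation gives 26 once then 6 forever.
  β ≥ 14/20 = 7/10.
Both must hold, so the binding constraint is Genix's: β ≥ 11/14.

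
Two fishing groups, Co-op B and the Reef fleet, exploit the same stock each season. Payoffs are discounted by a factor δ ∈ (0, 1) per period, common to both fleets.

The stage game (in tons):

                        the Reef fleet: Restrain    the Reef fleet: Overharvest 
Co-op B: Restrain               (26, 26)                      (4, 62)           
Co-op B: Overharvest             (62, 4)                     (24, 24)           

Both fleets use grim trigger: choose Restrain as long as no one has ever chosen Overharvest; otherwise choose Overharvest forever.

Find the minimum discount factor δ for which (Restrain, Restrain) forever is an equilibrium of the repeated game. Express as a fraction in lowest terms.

Under grim trigger the critical discount factor is (T−C)/(T−P) with T = 62, C = 26, P = 24.
δ* = (62−26)/(62−24) = 36/38 = 18/19.

18/19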